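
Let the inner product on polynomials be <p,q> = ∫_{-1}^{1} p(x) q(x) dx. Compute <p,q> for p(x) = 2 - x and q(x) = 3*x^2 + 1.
<p,q> = 8

Expand the product: p(x)·q(x) = -3*x^3 + 6*x^2 - x + 2.
∫_{-1}^{1} of each monomial x^k gives [2/(k+1) if k even, 0 if k odd]. Integrating term-by-term (or equivalently evaluating the antiderivative F(x) = -3*x^4/4 + 2*x^3 - x^2/2 + 2*x at the endpoints):
  F(1) − F(−1) = 11/4 − (-21/4) = 8.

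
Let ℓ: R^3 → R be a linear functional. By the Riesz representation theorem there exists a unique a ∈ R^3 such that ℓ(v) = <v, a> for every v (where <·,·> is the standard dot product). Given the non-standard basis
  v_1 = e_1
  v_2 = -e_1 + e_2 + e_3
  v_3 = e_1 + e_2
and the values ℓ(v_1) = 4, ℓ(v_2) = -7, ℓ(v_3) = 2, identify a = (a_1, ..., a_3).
a = (4, -2, -1)

Write a = (a_1, ..., a_3) in the standard basis. For each basis vector v_i, ℓ(v_i) = <v_i, a> is a linear equation in the a_j's. Collect the n equations into a matrix system V a = ℓ, where row i of V is v_i (expressed in the standard basis). Since V is invertible (lower-triangular with 1s on the diagonal, up to permutation), solve by back-substitution:
  V =
[[1, 0, 0],
 [-1, 1, 1],
 [1, 1, 0]]
  V a = (4, -7, 2)
Solving gives a = (4, -2, -1).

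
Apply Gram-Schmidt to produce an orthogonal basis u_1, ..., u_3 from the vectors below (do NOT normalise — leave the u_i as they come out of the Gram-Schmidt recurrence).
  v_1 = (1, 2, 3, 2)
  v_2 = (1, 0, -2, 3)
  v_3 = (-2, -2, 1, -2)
Orthogonal basis:
  u_1 = (1, 2, 3, 2)
  u_2 = (17/18, -1/9, -13/6, 26/9)
  u_3 = (-241/251, -326/251, 169/251, 193/251)

Apply the Gram-Schmidt recurrence
  u_1 = v_1
  u_i = v_i − Σ_{j<i} ((v_i · u_j) / (u_j · u_j)) · u_j.

Step by step this gives:
  u_1 = (1, 2, 3, 2)
  u_2 = (17/18, -1/9, -13/6, 26/9)
  u_3 = (-241/251, -326/251, 169/251, 193/251)

Orthogonality check:
  u_2 · u_1 = 0 (should be 0)
  u_3 · u_1 = 0 (should be 0)
  u_3 · u_2 = 0 (should be 0)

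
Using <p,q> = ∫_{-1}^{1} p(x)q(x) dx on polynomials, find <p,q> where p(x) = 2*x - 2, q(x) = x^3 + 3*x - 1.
<p,q> = 44/5

Expand the product: p(x)·q(x) = 2*x^4 - 2*x^3 + 6*x^2 - 8*x + 2.
∫_{-1}^{1} of each monomial x^k gives [2/(k+1) if k even, 0 if k odd]. Integrating term-by-term (or equivalently evaluating the antiderivative F(x) = 2*x^5/5 - x^4/2 + 2*x^3 - 4*x^2 + 2*x at the endpoints):
  F(1) − F(−1) = -1/10 − (-89/10) = 44/5.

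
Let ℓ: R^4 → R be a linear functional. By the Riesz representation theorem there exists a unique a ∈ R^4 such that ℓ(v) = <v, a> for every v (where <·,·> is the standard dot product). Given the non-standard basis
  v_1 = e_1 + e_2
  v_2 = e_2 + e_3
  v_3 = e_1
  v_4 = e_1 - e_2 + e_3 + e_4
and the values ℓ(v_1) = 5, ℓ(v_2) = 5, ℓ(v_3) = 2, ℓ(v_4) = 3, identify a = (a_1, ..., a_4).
a = (2, 3, 2, 2)

Write a = (a_1, ..., a_4) in the standard basis. For each basis vector v_i, ℓ(v_i) = <v_i, a> is a linear equation in the a_j's. Collect the n equations into a matrix system V a = ℓ, where row i of V is v_i (expressed in the standard basis). Since V is invertible (lower-triangular with 1s on the diagonal, up to permutation), solve by back-substitution:
  V =
[[1, 1, 0, 0],
 [0, 1, 1, 0],
 [1, 0, 0, 0],
 [1, -1, 1, 1]]
  V a = (5, 5, 2, 3)
Solving gives a = (2, 3, 2, 2).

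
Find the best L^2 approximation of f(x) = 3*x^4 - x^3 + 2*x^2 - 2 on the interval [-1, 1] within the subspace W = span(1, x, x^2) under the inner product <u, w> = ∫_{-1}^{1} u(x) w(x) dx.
g(x) = 32*x^2/7 - 3*x/5 - 79/35

The best approximation g ∈ W is the orthogonal projection of f onto W. Writing g = a_0 + a_1 x + a_2 x^2, the coefficients solve the normal equations G · a = b where
  G_{ij} = <φ_i, φ_j> and b_i = <f, φ_i>, with φ_0 = 1, φ_1 = x, φ_2 = x^2.
G =
  [2, 0, 2/3]
  [0, 2/3, 0]
  [2/3, 0, 2/5],
b = (-22/15, -2/5, 34/105).
Solving gives a_0 = -79/35, a_1 = -3/5, a_2 = 32/7, so
  g(x) = 32*x^2/7 - 3*x/5 - 79/35.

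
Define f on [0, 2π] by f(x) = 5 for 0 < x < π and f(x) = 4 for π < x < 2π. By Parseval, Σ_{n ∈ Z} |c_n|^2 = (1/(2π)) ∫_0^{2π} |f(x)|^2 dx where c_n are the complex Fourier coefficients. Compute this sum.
Σ |c_n|^2 = 41/2

Parseval equates the L^2 energy of f (normalised by 1/(2π)) with the ℓ^2 sum of its Fourier coefficients: (1/(2π)) ∫_0^{2π} |f|^2 = Σ |c_n|^2.
Compute the left side: (1/(2π)) [∫_0^π 5^2 dx + ∫_π^{2π} 4^2 dx] = (1/(2π)) · (25π + 16π) = (25 + 16)/2 = 41/2.
So Σ_{n ∈ Z} |c_n|^2 = 41/2.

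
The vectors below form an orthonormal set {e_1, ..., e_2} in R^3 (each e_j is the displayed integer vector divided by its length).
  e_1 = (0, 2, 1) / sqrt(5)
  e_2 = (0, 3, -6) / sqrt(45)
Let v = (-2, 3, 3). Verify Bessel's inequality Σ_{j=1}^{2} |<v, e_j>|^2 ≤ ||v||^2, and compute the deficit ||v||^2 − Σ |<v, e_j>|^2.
Σ |<v, e_j>|^2 = 18; ||v||^2 = 22; deficit = 4

Write each e_j = u_j / sqrt(<u_j, u_j>) where u_j is the displayed integer vector. Then <v, e_j> = <v, u_j> / sqrt(<u_j, u_j>), so |<v, e_j>|^2 = <v, u_j>^2 / <u_j, u_j>.
Coefficients: <v, e_1> = 9/sqrt(5), <v, e_2> = -9/sqrt(45).
Square and sum: Σ |<v, e_j>|^2 = 18.
Compute ||v||^2 = v·v = 22.
Deficit = 22 − 18 = 4 ≥ 0, confirming Bessel's inequality. (The deficit equals ||v − Σ <v,e_j> e_j||^2, the squared distance from v to span{e_j}.)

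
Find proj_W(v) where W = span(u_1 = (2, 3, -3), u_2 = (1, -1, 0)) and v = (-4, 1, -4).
proj_W(v) = (-85/43, 130/43, -27/43)

Set up U = [u_1 | ... | u_2] ∈ R^(3×2). The projector onto W = col(U) is P = U (U^T U)^(-1) U^T.
Compute U^T U =
  [22, -1]
  [-1, 2],
and U^T v = (7, -5).
Solve U^T U · c = U^T v for the coefficients: c = (9/43, -103/43). The projection is proj_W(v) = U c.
Check: (v - proj_W(v)) · u_1 = 0  (should be 0).
Check: (v - proj_W(v)) · u_2 = 0  (should be 0).
Result: proj_W(v) = (-85/43, 130/43, -27/43).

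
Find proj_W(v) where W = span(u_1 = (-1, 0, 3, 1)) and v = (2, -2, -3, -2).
proj_W(v) = (13/11, 0, -39/11, -13/11)

Set up U = [u_1 | ... | u_1] ∈ R^(4×1). The projector onto W = col(U) is P = U (U^T U)^(-1) U^T.
Compute U^T U =
  [11],
and U^T v = (-13).
Solve U^T U · c = U^T v for the coefficients: c = (-13/11). The projection is proj_W(v) = U c.
Check: (v - proj_W(v)) · u_1 = 0  (should be 0).
Result: proj_W(v) = (13/11, 0, -39/11, -13/11).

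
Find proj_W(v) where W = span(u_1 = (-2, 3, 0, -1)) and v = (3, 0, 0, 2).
proj_W(v) = (8/7, -12/7, 0, 4/7)

Set up U = [u_1 | ... | u_1] ∈ R^(4×1). The projector onto W = col(U) is P = U (U^T U)^(-1) U^T.
Compute U^T U =
  [14],
and U^T v = (-8).
Solve U^T U · c = U^T v for the coefficients: c = (-4/7). The projection is proj_W(v) = U c.
Check: (v - proj_W(v)) · u_1 = 0  (should be 0).
Result: proj_W(v) = (8/7, -12/7, 0, 4/7).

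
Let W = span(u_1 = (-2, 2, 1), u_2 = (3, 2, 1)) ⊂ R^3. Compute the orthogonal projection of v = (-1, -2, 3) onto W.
proj_W(v) = (-1, -2/5, -1/5)

Set up U = [u_1 | ... | u_2] ∈ R^(3×2). The projector onto W = col(U) is P = U (U^T U)^(-1) U^T.
Compute U^T U =
  [9, -1]
  [-1, 14],
and U^T v = (1, -4).
Solve U^T U · c = U^T v for the coefficients: c = (2/25, -7/25). The projection is proj_W(v) = U c.
Check: (v - proj_W(v)) · u_1 = 0  (should be 0).
Check: (v - proj_W(v)) · u_2 = 0  (should be 0).
Result: proj_W(v) = (-1, -2/5, -1/5).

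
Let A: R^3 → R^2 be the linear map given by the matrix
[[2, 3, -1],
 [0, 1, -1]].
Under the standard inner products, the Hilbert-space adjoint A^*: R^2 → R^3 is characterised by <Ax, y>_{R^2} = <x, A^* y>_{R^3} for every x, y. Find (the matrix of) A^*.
A^* = A^T =
[[2, 0],
 [3, 1],
 [-1, -1]]

For real matrices with standard dot products, the defining identity <Ax, y> = <x, A^* y> gives (Ax)^T y = x^T (A^*) y, i.e. x^T A^T y = x^T (A^*) y. Since this holds for all x, y, we must have A^* = A^T. Therefore
A^* =
[[2, 0],
 [3, 1],
 [-1, -1]].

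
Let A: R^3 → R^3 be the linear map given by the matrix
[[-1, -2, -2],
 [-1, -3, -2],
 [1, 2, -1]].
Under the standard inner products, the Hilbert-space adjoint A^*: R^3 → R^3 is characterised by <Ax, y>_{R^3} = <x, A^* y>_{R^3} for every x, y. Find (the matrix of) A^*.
A^* = A^T =
[[-1, -1, 1],
 [-2, -3, 2],
 [-2, -2, -1]]

For real matrices with standard dot products, the defining identity <Ax, y> = <x, A^* y> gives (Ax)^T y = x^T (A^*) y, i.e. x^T A^T y = x^T (A^*) y. Since this holds for all x, y, we must have A^* = A^T. Therefore
A^* =
[[-1, -1, 1],
 [-2, -3, 2],
 [-2, -2, -1]].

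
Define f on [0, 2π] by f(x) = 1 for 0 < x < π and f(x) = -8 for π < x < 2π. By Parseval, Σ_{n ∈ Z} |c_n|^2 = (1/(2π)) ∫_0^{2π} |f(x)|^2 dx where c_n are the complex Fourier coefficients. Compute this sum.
Σ |c_n|^2 = 65/2

Parseval equates the L^2 energy of f (normalised by 1/(2π)) with the ℓ^2 sum of its Fourier coefficients: (1/(2π)) ∫_0^{2π} |f|^2 = Σ |c_n|^2.
Compute the left side: (1/(2π)) [∫_0^π 1^2 dx + ∫_π^{2π} (-8)^2 dx] = (1/(2π)) · (1π + 64π) = (1 + 64)/2 = 65/2.
So Σ_{n ∈ Z} |c_n|^2 = 65/2.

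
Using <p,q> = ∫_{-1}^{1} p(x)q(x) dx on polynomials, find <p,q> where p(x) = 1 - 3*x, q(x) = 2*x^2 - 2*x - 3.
<p,q> = -2/3

Expand the product: p(x)·q(x) = -6*x^3 + 8*x^2 + 7*x - 3.
∫_{-1}^{1} of each monomial x^k gives [2/(k+1) if k even, 0 if k odd]. Integrating term-by-term (or equivalently evaluating the antiderivative F(x) = -3*x^4/2 + 8*x^3/3 + 7*x^2/2 - 3*x at the endpoints):
  F(1) − F(−1) = 5/3 − (7/3) = -2/3.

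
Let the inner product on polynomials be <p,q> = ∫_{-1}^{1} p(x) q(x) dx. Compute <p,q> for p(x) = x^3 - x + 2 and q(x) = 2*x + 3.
<p,q> = 172/15

Expand the product: p(x)·q(x) = 2*x^4 + 3*x^3 - 2*x^2 + x + 6.
∫_{-1}^{1} of each monomial x^k gives [2/(k+1) if k even, 0 if k odd]. Integrating term-by-term (or equivalently evaluating the antiderivative F(x) = 2*x^5/5 + 3*x^4/4 - 2*x^3/3 + x^2/2 + 6*x at the endpoints):
  F(1) − F(−1) = 419/60 − (-269/60) = 172/15.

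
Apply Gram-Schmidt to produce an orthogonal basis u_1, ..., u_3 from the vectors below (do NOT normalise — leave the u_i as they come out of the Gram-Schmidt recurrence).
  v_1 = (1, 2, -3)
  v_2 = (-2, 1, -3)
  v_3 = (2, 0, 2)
Orthogonal basis:
  u_1 = (1, 2, -3)
  u_2 = (-37/14, -2/7, -15/14)
  u_3 = (-12/115, 36/115, 4/23)

Apply the Gram-Schmidt recurrence
  u_1 = v_1
  u_i = v_i − Σ_{j<i} ((v_i · u_j) / (u_j · u_j)) · u_j.

Step by step this gives:
  u_1 = (1, 2, -3)
  u_2 = (-37/14, -2/7, -15/14)
  u_3 = (-12/115, 36/115, 4/23)

Orthogonality check:
  u_2 · u_1 = 0 (should be 0)
  u_3 · u_1 = 0 (should be 0)
  u_3 · u_2 = 0 (should be 0)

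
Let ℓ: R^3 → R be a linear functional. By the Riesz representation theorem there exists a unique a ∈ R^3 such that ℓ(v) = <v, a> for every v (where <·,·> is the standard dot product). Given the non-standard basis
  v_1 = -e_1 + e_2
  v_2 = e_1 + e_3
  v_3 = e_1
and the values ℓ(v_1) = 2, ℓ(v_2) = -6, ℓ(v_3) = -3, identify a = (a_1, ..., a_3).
a = (-3, -1, -3)

Write a = (a_1, ..., a_3) in the standard basis. For each basis vector v_i, ℓ(v_i) = <v_i, a> is a linear equation in the a_j's. Collect the n equations into a matrix system V a = ℓ, where row i of V is v_i (expressed in the standard basis). Since V is invertible (lower-triangular with 1s on the diagonal, up to permutation), solve by back-substitution:
  V =
[[-1, 1, 0],
 [1, 0, 1],
 [1, 0, 0]]
  V a = (2, -6, -3)
Solving gives a = (-3, -1, -3).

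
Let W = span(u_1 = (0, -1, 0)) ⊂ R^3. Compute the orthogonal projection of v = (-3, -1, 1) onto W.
proj_W(v) = (0, -1, 0)

Set up U = [u_1 | ... | u_1] ∈ R^(3×1). The projector onto W = col(U) is P = U (U^T U)^(-1) U^T.
Compute U^T U =
  [1],
and U^T v = (1).
Solve U^T U · c = U^T v for the coefficients: c = (1). The projection is proj_W(v) = U c.
Check: (v - proj_W(v)) · u_1 = 0  (should be 0).
Result: proj_W(v) = (0, -1, 0).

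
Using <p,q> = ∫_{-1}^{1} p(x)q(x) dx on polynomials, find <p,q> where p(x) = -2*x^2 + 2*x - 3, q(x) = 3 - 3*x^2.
<p,q> = -68/5

Expand the product: p(x)·q(x) = 6*x^4 - 6*x^3 + 3*x^2 + 6*x - 9.
∫_{-1}^{1} of each monomial x^k gives [2/(k+1) if k even, 0 if k odd]. Integrating term-by-term (or equivalently evaluating the antiderivative F(x) = 6*x^5/5 - 3*x^4/2 + x^3 + 3*x^2 - 9*x at the endpoints):
  F(1) − F(−1) = -53/10 − (83/10) = -68/5.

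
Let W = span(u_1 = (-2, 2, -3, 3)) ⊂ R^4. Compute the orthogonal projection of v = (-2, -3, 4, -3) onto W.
proj_W(v) = (23/13, -23/13, 69/26, -69/26)

Set up U = [u_1 | ... | u_1] ∈ R^(4×1). The projector onto W = col(U) is P = U (U^T U)^(-1) U^T.
Compute U^T U =
  [26],
and U^T v = (-23).
Solve U^T U · c = U^T v for the coefficients: c = (-23/26). The projection is proj_W(v) = U c.
Check: (v - proj_W(v)) · u_1 = 0  (should be 0).
Result: proj_W(v) = (23/13, -23/13, 69/26, -69/26).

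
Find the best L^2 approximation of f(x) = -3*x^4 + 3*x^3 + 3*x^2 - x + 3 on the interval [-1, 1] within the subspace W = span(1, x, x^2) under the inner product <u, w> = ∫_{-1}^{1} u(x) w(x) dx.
g(x) = 3*x^2/7 + 4*x/5 + 114/35

The best approximation g ∈ W is the orthogonal projection of f onto W. Writing g = a_0 + a_1 x + a_2 x^2, the coefficients solve the normal equations G · a = b where
  G_{ij} = <φ_i, φ_j> and b_i = <f, φ_i>, with φ_0 = 1, φ_1 = x, φ_2 = x^2.
G =
  [2, 0, 2/3]
  [0, 2/3, 0]
  [2/3, 0, 2/5],
b = (34/5, 8/15, 82/35).
Solving gives a_0 = 114/35, a_1 = 4/5, a_2 = 3/7, so
  g(x) = 3*x^2/7 + 4*x/5 + 114/35.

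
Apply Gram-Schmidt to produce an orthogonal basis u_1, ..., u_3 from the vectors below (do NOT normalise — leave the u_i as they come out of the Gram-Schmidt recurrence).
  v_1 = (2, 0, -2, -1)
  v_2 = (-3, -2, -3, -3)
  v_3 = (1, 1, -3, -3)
Orthogonal basis:
  u_1 = (2, 0, -2, -1)
  u_2 = (-11/3, -2, -7/3, -8/3)
  u_3 = (-41/135, 73/45, 23/135, -128/135)

Apply the Gram-Schmidt recurrence
  u_1 = v_1
  u_i = v_i − Σ_{j<i} ((v_i · u_j) / (u_j · u_j)) · u_j.

Step by step this gives:
  u_1 = (2, 0, -2, -1)
  u_2 = (-11/3, -2, -7/3, -8/3)
  u_3 = (-41/135, 73/45, 23/135, -128/135)

Orthogonality check:
  u_2 · u_1 = 0 (should be 0)
  u_3 · u_1 = 0 (should be 0)
  u_3 · u_2 = 0 (should be 0)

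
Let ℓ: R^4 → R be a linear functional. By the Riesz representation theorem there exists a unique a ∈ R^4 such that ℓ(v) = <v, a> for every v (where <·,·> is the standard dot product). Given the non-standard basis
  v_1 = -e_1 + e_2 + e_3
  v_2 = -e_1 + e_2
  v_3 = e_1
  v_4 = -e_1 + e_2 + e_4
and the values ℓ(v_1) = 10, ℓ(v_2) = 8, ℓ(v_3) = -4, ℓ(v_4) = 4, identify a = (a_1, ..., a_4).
a = (-4, 4, 2, -4)

Write a = (a_1, ..., a_4) in the standard basis. For each basis vector v_i, ℓ(v_i) = <v_i, a> is a linear equation in the a_j's. Collect the n equations into a matrix system V a = ℓ, where row i of V is v_i (expressed in the standard basis). Since V is invertible (lower-triangular with 1s on the diagonal, up to permutation), solve by back-substitution:
  V =
[[-1, 1, 1, 0],
 [-1, 1, 0, 0],
 [1, 0, 0, 0],
 [-1, 1, 0, 1]]
  V a = (10, 8, -4, 4)
Solving gives a = (-4, 4, 2, -4).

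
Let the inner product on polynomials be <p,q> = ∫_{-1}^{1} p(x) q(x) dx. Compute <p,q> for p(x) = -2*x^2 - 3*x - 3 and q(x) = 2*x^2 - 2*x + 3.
<p,q> = -118/5

Expand the product: p(x)·q(x) = -4*x^4 - 2*x^3 - 6*x^2 - 3*x - 9.
∫_{-1}^{1} of each monomial x^k gives [2/(k+1) if k even, 0 if k odd]. Integrating term-by-term (or equivalently evaluating the antiderivative F(x) = -4*x^5/5 - x^4/2 - 2*x^3 - 3*x^2/2 - 9*x at the endpoints):
  F(1) − F(−1) = -69/5 − (49/5) = -118/5.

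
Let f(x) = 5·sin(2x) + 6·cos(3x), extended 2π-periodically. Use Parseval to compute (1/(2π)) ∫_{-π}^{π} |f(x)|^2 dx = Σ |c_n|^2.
Σ |c_n|^2 = 61/2

Expand |f|^2 and use orthogonality of {sin(nx), cos(mx)} on [-π, π]:
  ∫_{-π}^{π} sin(nx)^2 dx = π, ∫ cos(mx)^2 dx = π, and cross terms integrate to 0.
So ∫_{-π}^{π} f(x)^2 dx = 5^2 · π + 6^2 · π = (25 + 36)π.
Divide by 2π: (25 + 36)/2 = 61/2.
By Parseval, this equals Σ |c_n|^2.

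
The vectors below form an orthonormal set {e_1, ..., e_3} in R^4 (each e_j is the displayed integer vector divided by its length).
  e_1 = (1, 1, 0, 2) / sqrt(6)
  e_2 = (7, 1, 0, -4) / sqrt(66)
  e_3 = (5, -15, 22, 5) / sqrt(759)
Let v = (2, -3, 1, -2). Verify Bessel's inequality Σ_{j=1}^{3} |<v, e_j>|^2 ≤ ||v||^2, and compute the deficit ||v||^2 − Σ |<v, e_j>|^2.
Σ |<v, e_j>|^2 = 1073/69; ||v||^2 = 18; deficit = 169/69

Write each e_j = u_j / sqrt(<u_j, u_j>) where u_j is the displayed integer vector. Then <v, e_j> = <v, u_j> / sqrt(<u_j, u_j>), so |<v, e_j>|^2 = <v, u_j>^2 / <u_j, u_j>.
Coefficients: <v, e_1> = -5/sqrt(6), <v, e_2> = 19/sqrt(66), <v, e_3> = 67/sqrt(759).
Square and sum: Σ |<v, e_j>|^2 = 1073/69.
Compute ||v||^2 = v·v = 18.
Deficit = 18 − 1073/69 = 169/69 ≥ 0, confirming Bessel's inequality. (The deficit equals ||v − Σ <v,e_j> e_j||^2, the squared distance from v to span{e_j}.)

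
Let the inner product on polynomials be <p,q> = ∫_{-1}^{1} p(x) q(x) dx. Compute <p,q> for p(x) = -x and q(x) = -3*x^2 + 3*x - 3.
<p,q> = -2

Expand the product: p(x)·q(x) = 3*x^3 - 3*x^2 + 3*x.
∫_{-1}^{1} of each monomial x^k gives [2/(k+1) if k even, 0 if k odd]. Integrating term-by-term (or equivalently evaluating the antiderivative F(x) = 3*x^4/4 - x^3 + 3*x^2/2 at the endpoints):
  F(1) − F(−1) = 5/4 − (13/4) = -2.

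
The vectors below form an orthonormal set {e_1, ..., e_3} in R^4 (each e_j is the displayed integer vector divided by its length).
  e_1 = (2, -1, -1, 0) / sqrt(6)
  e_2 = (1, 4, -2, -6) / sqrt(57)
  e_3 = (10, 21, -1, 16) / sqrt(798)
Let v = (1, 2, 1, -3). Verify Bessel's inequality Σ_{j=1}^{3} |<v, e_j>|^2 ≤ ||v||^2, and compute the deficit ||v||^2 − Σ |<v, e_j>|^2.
Σ |<v, e_j>|^2 = 78/7; ||v||^2 = 15; deficit = 27/7

Write each e_j = u_j / sqrt(<u_j, u_j>) where u_j is the displayed integer vector. Then <v, e_j> = <v, u_j> / sqrt(<u_j, u_j>), so |<v, e_j>|^2 = <v, u_j>^2 / <u_j, u_j>.
Coefficients: <v, e_1> = -1/sqrt(6), <v, e_2> = 25/sqrt(57), <v, e_3> = 3/sqrt(798).
Square and sum: Σ |<v, e_j>|^2 = 78/7.
Compute ||v||^2 = v·v = 15.
Deficit = 15 − 78/7 = 27/7 ≥ 0, confirming Bessel's inequality. (The deficit equals ||v − Σ <v,e_j> e_j||^2, the squared distance from v to span{e_j}.)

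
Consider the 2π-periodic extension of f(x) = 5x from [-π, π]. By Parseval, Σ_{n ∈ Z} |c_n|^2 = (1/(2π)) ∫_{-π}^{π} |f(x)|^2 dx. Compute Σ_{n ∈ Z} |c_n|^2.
Σ |c_n|^2 = 25π^2/3

Expand and integrate term by term over [-π, π]:
  ∫ (5x)^2 dx = 25·(2π^3/3); ∫ 2·5·(0)·x dx = 0 (odd integrand); ∫ 0^2 dx = 0·2π.
So (1/(2π)) ∫_{-π}^{π} (5x)^2 dx = 25π^2/3 + 0 = 25π^2/3.
Parseval ⇒ Σ |c_n|^2 = 25π^2/3.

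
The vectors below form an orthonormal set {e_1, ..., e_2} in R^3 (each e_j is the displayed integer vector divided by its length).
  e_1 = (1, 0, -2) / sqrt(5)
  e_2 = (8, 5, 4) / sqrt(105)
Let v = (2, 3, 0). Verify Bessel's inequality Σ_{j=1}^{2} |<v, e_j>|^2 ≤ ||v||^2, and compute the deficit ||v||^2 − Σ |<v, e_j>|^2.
Σ |<v, e_j>|^2 = 209/21; ||v||^2 = 13; deficit = 64/21

Write each e_j = u_j / sqrt(<u_j, u_j>) where u_j is the displayed integer vector. Then <v, e_j> = <v, u_j> / sqrt(<u_j, u_j>), so |<v, e_j>|^2 = <v, u_j>^2 / <u_j, u_j>.
Coefficients: <v, e_1> = 2/sqrt(5), <v, e_2> = 31/sqrt(105).
Square and sum: Σ |<v, e_j>|^2 = 209/21.
Compute ||v||^2 = v·v = 13.
Deficit = 13 − 209/21 = 64/21 ≥ 0, confirming Bessel's inequality. (The deficit equals ||v − Σ <v,e_j> e_j||^2, the squared distance from v to span{e_j}.)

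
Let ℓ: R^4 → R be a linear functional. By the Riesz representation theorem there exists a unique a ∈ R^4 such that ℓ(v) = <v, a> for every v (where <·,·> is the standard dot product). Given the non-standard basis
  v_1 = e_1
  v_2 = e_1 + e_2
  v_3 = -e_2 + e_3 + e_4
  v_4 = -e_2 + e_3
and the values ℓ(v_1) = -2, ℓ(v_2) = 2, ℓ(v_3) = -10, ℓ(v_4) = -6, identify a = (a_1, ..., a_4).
a = (-2, 4, -2, -4)

Write a = (a_1, ..., a_4) in the standard basis. For each basis vector v_i, ℓ(v_i) = <v_i, a> is a linear equation in the a_j's. Collect the n equations into a matrix system V a = ℓ, where row i of V is v_i (expressed in the standard basis). Since V is invertible (lower-triangular with 1s on the diagonal, up to permutation), solve by back-substitution:
  V =
[[1, 0, 0, 0],
 [1, 1, 0, 0],
 [0, -1, 1, 1],
 [0, -1, 1, 0]]
  V a = (-2, 2, -10, -6)
Solving gives a = (-2, 4, -2, -4).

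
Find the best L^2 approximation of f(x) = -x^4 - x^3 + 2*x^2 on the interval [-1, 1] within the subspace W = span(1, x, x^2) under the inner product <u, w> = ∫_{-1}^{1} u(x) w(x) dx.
g(x) = 8*x^2/7 - 3*x/5 + 3/35

The best approximation g ∈ W is the orthogonal projection of f onto W. Writing g = a_0 + a_1 x + a_2 x^2, the coefficients solve the normal equations G · a = b where
  G_{ij} = <φ_i, φ_j> and b_i = <f, φ_i>, with φ_0 = 1, φ_1 = x, φ_2 = x^2.
G =
  [2, 0, 2/3]
  [0, 2/3, 0]
  [2/3, 0, 2/5],
b = (14/15, -2/5, 18/35).
Solving gives a_0 = 3/35, a_1 = -3/5, a_2 = 8/7, so
  g(x) = 8*x^2/7 - 3*x/5 + 3/35.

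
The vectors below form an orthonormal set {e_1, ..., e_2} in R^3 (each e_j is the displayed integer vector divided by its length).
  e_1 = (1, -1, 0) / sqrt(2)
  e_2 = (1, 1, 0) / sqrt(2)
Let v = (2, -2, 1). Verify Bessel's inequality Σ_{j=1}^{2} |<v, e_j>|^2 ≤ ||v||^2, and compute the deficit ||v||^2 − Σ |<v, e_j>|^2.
Σ |<v, e_j>|^2 = 8; ||v||^2 = 9; deficit = 1

Write each e_j = u_j / sqrt(<u_j, u_j>) where u_j is the displayed integer vector. Then <v, e_j> = <v, u_j> / sqrt(<u_j, u_j>), so |<v, e_j>|^2 = <v, u_j>^2 / <u_j, u_j>.
Coefficients: <v, e_1> = 4/sqrt(2), <v, e_2> = 0/sqrt(2).
Square and sum: Σ |<v, e_j>|^2 = 8.
Compute ||v||^2 = v·v = 9.
Deficit = 9 − 8 = 1 ≥ 0, confirming Bessel's inequality. (The deficit equals ||v − Σ <v,e_j> e_j||^2, the squared distance from v to span{e_j}.)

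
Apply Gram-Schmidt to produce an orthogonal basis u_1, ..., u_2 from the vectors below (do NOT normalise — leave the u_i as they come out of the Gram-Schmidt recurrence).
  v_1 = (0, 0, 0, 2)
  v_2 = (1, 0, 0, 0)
Orthogonal basis:
  u_1 = (0, 0, 0, 2)
  u_2 = (1, 0, 0, 0)

Apply the Gram-Schmidt recurrence
  u_1 = v_1
  u_i = v_i − Σ_{j<i} ((v_i · u_j) / (u_j · u_j)) · u_j.

Step by step this gives:
  u_1 = (0, 0, 0, 2)
  u_2 = (1, 0, 0, 0)

Orthogonality check:
  u_2 · u_1 = 0 (should be 0)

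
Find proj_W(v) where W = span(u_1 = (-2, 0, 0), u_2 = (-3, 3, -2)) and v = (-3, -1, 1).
proj_W(v) = (-3, -15/13, 10/13)

Set up U = [u_1 | ... | u_2] ∈ R^(3×2). The projector onto W = col(U) is P = U (U^T U)^(-1) U^T.
Compute U^T U =
  [4, 6]
  [6, 22],
and U^T v = (6, 4).
Solve U^T U · c = U^T v for the coefficients: c = (27/13, -5/13). The projection is proj_W(v) = U c.
Check: (v - proj_W(v)) · u_1 = 0  (should be 0).
Check: (v - proj_W(v)) · u_2 = 0  (should be 0).
Result: proj_W(v) = (-3, -15/13, 10/13).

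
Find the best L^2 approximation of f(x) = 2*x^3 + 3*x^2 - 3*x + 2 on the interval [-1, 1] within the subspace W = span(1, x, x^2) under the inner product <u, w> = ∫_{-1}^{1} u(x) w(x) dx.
g(x) = 3*x^2 - 9*x/5 + 2

The best approximation g ∈ W is the orthogonal projection of f onto W. Writing g = a_0 + a_1 x + a_2 x^2, the coefficients solve the normal equations G · a = b where
  G_{ij} = <φ_i, φ_j> and b_i = <f, φ_i>, with φ_0 = 1, φ_1 = x, φ_2 = x^2.
G =
  [2, 0, 2/3]
  [0, 2/3, 0]
  [2/3, 0, 2/5],
b = (6, -6/5, 38/15).
Solving gives a_0 = 2, a_1 = -9/5, a_2 = 3, so
  g(x) = 3*x^2 - 9*x/5 + 2.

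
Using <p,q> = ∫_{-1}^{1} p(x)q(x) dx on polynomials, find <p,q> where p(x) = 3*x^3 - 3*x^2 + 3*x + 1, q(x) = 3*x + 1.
<p,q> = 48/5

Expand the product: p(x)·q(x) = 9*x^4 - 6*x^3 + 6*x^2 + 6*x + 1.
∫_{-1}^{1} of each monomial x^k gives [2/(k+1) if k even, 0 if k odd]. Integrating term-by-term (or equivalently evaluating the antiderivative F(x) = 9*x^5/5 - 3*x^4/2 + 2*x^3 + 3*x^2 + x at the endpoints):
  F(1) − F(−1) = 63/10 − (-33/10) = 48/5.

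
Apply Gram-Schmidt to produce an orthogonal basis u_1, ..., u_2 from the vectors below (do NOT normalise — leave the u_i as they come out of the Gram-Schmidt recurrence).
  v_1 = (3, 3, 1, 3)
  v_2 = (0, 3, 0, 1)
Orthogonal basis:
  u_1 = (3, 3, 1, 3)
  u_2 = (-9/7, 12/7, -3/7, -2/7)

Apply the Gram-Schmidt recurrence
  u_1 = v_1
  u_i = v_i − Σ_{j<i} ((v_i · u_j) / (u_j · u_j)) · u_j.

Step by step this gives:
  u_1 = (3, 3, 1, 3)
  u_2 = (-9/7, 12/7, -3/7, -2/7)

Orthogonality check:
  u_2 · u_1 = 0 (should be 0)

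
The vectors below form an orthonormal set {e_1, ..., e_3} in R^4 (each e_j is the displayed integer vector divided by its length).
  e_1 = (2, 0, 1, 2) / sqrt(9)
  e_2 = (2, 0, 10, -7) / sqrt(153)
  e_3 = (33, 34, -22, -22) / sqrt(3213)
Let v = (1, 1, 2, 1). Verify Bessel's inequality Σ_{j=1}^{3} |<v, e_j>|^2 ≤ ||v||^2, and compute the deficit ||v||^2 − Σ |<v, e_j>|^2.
Σ |<v, e_j>|^2 = 1034/189; ||v||^2 = 7; deficit = 289/189

Write each e_j = u_j / sqrt(<u_j, u_j>) where u_j is the displayed integer vector. Then <v, e_j> = <v, u_j> / sqrt(<u_j, u_j>), so |<v, e_j>|^2 = <v, u_j>^2 / <u_j, u_j>.
Coefficients: <v, e_1> = 6/sqrt(9), <v, e_2> = 15/sqrt(153), <v, e_3> = 1/sqrt(3213).
Square and sum: Σ |<v, e_j>|^2 = 1034/189.
Compute ||v||^2 = v·v = 7.
Deficit = 7 − 1034/189 = 289/189 ≥ 0, confirming Bessel's inequality. (The deficit equals ||v − Σ <v,e_j> e_j||^2, the squared distance from v to span{e_j}.)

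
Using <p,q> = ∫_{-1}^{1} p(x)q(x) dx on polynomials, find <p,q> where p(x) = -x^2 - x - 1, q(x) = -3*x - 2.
<p,q> = 22/3

Expand the product: p(x)·q(x) = 3*x^3 + 5*x^2 + 5*x + 2.
∫_{-1}^{1} of each monomial x^k gives [2/(k+1) if k even, 0 if k odd]. Integrating term-by-term (or equivalently evaluating the antiderivative F(x) = 3*x^4/4 + 5*x^3/3 + 5*x^2/2 + 2*x at the endpoints):
  F(1) − F(−1) = 83/12 − (-5/12) = 22/3.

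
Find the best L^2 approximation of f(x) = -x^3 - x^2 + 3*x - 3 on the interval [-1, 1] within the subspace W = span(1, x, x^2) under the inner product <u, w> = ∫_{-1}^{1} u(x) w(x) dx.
g(x) = -x^2 + 12*x/5 - 3

The best approximation g ∈ W is the orthogonal projection of f onto W. Writing g = a_0 + a_1 x + a_2 x^2, the coefficients solve the normal equations G · a = b where
  G_{ij} = <φ_i, φ_j> and b_i = <f, φ_i>, with φ_0 = 1, φ_1 = x, φ_2 = x^2.
G =
  [2, 0, 2/3]
  [0, 2/3, 0]
  [2/3, 0, 2/5],
b = (-20/3, 8/5, -12/5).
Solving gives a_0 = -3, a_1 = 12/5, a_2 = -1, so
  g(x) = -x^2 + 12*x/5 - 3.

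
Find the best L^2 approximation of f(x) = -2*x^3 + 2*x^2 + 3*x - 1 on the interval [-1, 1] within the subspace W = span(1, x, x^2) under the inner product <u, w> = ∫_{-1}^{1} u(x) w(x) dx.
g(x) = 2*x^2 + 9*x/5 - 1

The best approximation g ∈ W is the orthogonal projection of f onto W. Writing g = a_0 + a_1 x + a_2 x^2, the coefficients solve the normal equations G · a = b where
  G_{ij} = <φ_i, φ_j> and b_i = <f, φ_i>, with φ_0 = 1, φ_1 = x, φ_2 = x^2.
G =
  [2, 0, 2/3]
  [0, 2/3, 0]
  [2/3, 0, 2/5],
b = (-2/3, 6/5, 2/15).
Solving gives a_0 = -1, a_1 = 9/5, a_2 = 2, so
  g(x) = 2*x^2 + 9*x/5 - 1.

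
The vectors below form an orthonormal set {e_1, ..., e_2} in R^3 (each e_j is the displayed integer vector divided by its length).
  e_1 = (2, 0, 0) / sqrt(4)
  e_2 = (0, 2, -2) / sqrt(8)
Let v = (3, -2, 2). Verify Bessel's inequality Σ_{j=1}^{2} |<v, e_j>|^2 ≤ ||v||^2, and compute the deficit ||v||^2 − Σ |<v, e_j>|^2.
Σ |<v, e_j>|^2 = 17; ||v||^2 = 17; deficit = 0

Write each e_j = u_j / sqrt(<u_j, u_j>) where u_j is the displayed integer vector. Then <v, e_j> = <v, u_j> / sqrt(<u_j, u_j>), so |<v, e_j>|^2 = <v, u_j>^2 / <u_j, u_j>.
Coefficients: <v, e_1> = 6/sqrt(4), <v, e_2> = -8/sqrt(8).
Square and sum: Σ |<v, e_j>|^2 = 17.
Compute ||v||^2 = v·v = 17.
Deficit = 17 − 17 = 0 ≥ 0, confirming Bessel's inequality. (The deficit equals ||v − Σ <v,e_j> e_j||^2, the squared distance from v to span{e_j}.)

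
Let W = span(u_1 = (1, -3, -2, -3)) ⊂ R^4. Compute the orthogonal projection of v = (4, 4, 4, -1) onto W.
proj_W(v) = (-13/23, 39/23, 26/23, 39/23)

Set up U = [u_1 | ... | u_1] ∈ R^(4×1). The projector onto W = col(U) is P = U (U^T U)^(-1) U^T.
Compute U^T U =
  [23],
and U^T v = (-13).
Solve U^T U · c = U^T v for the coefficients: c = (-13/23). The projection is proj_W(v) = U c.
Check: (v - proj_W(v)) · u_1 = 0  (should be 0).
Result: proj_W(v) = (-13/23, 39/23, 26/23, 39/23).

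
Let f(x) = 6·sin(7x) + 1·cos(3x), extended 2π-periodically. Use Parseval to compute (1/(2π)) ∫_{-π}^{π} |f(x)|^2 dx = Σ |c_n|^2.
Σ |c_n|^2 = 37/2

Expand |f|^2 and use orthogonality of {sin(nx), cos(mx)} on [-π, π]:
  ∫_{-π}^{π} sin(nx)^2 dx = π, ∫ cos(mx)^2 dx = π, and cross terms integrate to 0.
So ∫_{-π}^{π} f(x)^2 dx = 6^2 · π + 1^2 · π = (36 + 1)π.
Divide by 2π: (36 + 1)/2 = 37/2.
By Parseval, this equals Σ |c_n|^2.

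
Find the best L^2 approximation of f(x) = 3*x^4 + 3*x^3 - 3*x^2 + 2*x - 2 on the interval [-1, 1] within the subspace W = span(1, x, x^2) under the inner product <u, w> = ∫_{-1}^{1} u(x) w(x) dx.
g(x) = -3*x^2/7 + 19*x/5 - 79/35

The best approximation g ∈ W is the orthogonal projection of f onto W. Writing g = a_0 + a_1 x + a_2 x^2, the coefficients solve the normal equations G · a = b where
  G_{ij} = <φ_i, φ_j> and b_i = <f, φ_i>, with φ_0 = 1, φ_1 = x, φ_2 = x^2.
G =
  [2, 0, 2/3]
  [0, 2/3, 0]
  [2/3, 0, 2/5],
b = (-24/5, 38/15, -176/105).
Solving gives a_0 = -79/35, a_1 = 19/5, a_2 = -3/7, so
  g(x) = -3*x^2/7 + 19*x/5 - 79/35.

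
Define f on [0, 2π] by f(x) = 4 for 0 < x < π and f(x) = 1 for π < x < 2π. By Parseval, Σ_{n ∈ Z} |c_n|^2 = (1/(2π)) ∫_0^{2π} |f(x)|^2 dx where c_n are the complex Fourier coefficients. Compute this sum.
Σ |c_n|^2 = 17/2

Parseval equates the L^2 energy of f (normalised by 1/(2π)) with the ℓ^2 sum of its Fourier coefficients: (1/(2π)) ∫_0^{2π} |f|^2 = Σ |c_n|^2.
Compute the left side: (1/(2π)) [∫_0^π 4^2 dx + ∫_π^{2π} 1^2 dx] = (1/(2π)) · (16π + 1π) = (16 + 1)/2 = 17/2.
So Σ_{n ∈ Z} |c_n|^2 = 17/2.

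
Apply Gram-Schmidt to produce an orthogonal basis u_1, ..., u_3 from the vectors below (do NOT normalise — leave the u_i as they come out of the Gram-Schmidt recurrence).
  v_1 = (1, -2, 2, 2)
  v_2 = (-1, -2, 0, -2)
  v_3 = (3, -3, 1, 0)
Orthogonal basis:
  u_1 = (1, -2, 2, 2)
  u_2 = (-12/13, -28/13, 2/13, -24/13)
  u_3 = (74/29, -11/29, -22/29, -26/29)

Apply the Gram-Schmidt recurrence
  u_1 = v_1
  u_i = v_i − Σ_{j<i} ((v_i · u_j) / (u_j · u_j)) · u_j.

Step by step this gives:
  u_1 = (1, -2, 2, 2)
  u_2 = (-12/13, -28/13, 2/13, -24/13)
  u_3 = (74/29, -11/29, -22/29, -26/29)

Orthogonality check:
  u_2 · u_1 = 0 (should be 0)
  u_3 · u_1 = 0 (should be 0)
  u_3 · u_2 = 0 (should be 0)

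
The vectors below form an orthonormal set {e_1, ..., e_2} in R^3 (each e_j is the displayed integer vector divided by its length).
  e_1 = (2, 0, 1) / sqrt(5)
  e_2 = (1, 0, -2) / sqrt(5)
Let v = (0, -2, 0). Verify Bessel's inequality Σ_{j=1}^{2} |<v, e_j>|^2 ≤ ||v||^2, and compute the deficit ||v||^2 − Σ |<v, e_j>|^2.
Σ |<v, e_j>|^2 = 0; ||v||^2 = 4; deficit = 4

Write each e_j = u_j / sqrt(<u_j, u_j>) where u_j is the displayed integer vector. Then <v, e_j> = <v, u_j> / sqrt(<u_j, u_j>), so |<v, e_j>|^2 = <v, u_j>^2 / <u_j, u_j>.
Coefficients: <v, e_1> = 0/sqrt(5), <v, e_2> = 0/sqrt(5).
Square and sum: Σ |<v, e_j>|^2 = 0.
Compute ||v||^2 = v·v = 4.
Deficit = 4 − 0 = 4 ≥ 0, confirming Bessel's inequality. (The deficit equals ||v − Σ <v,e_j> e_j||^2, the squared distance from v to span{e_j}.)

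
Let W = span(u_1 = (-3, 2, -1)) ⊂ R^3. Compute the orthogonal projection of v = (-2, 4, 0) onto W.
proj_W(v) = (-3, 2, -1)

Set up U = [u_1 | ... | u_1] ∈ R^(3×1). The projector onto W = col(U) is P = U (U^T U)^(-1) U^T.
Compute U^T U =
  [14],
and U^T v = (14).
Solve U^T U · c = U^T v for the coefficients: c = (1). The projection is proj_W(v) = U c.
Check: (v - proj_W(v)) · u_1 = 0  (should be 0).
Result: proj_W(v) = (-3, 2, -1).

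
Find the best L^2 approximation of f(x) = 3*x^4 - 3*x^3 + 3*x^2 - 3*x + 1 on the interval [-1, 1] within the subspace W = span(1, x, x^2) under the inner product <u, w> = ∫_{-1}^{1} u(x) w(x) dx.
g(x) = 39*x^2/7 - 24*x/5 + 26/35

The best approximation g ∈ W is the orthogonal projection of f onto W. Writing g = a_0 + a_1 x + a_2 x^2, the coefficients solve the normal equations G · a = b where
  G_{ij} = <φ_i, φ_j> and b_i = <f, φ_i>, with φ_0 = 1, φ_1 = x, φ_2 = x^2.
G =
  [2, 0, 2/3]
  [0, 2/3, 0]
  [2/3, 0, 2/5],
b = (26/5, -16/5, 286/105).
Solving gives a_0 = 26/35, a_1 = -24/5, a_2 = 39/7, so
  g(x) = 39*x^2/7 - 24*x/5 + 26/35.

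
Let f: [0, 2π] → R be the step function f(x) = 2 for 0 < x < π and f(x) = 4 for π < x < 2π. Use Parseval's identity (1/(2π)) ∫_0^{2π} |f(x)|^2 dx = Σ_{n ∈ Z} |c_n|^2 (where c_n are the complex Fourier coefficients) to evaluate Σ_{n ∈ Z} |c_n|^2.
Σ |c_n|^2 = 10

Parseval equates the L^2 energy of f (normalised by 1/(2π)) with the ℓ^2 sum of its Fourier coefficients: (1/(2π)) ∫_0^{2π} |f|^2 = Σ |c_n|^2.
Compute the left side: (1/(2π)) [∫_0^π 2^2 dx + ∫_π^{2π} 4^2 dx] = (1/(2π)) · (4π + 16π) = (4 + 16)/2 = 10.
So Σ_{n ∈ Z} |c_n|^2 = 10.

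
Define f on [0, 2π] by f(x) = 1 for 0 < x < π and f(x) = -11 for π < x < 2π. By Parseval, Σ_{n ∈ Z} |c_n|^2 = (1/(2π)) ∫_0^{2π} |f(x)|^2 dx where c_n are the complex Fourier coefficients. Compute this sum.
Σ |c_n|^2 = 61

Parseval equates the L^2 energy of f (normalised by 1/(2π)) with the ℓ^2 sum of its Fourier coefficients: (1/(2π)) ∫_0^{2π} |f|^2 = Σ |c_n|^2.
Compute the left side: (1/(2π)) [∫_0^π 1^2 dx + ∫_π^{2π} (-11)^2 dx] = (1/(2π)) · (1π + 121π) = (1 + 121)/2 = 61.
So Σ_{n ∈ Z} |c_n|^2 = 61.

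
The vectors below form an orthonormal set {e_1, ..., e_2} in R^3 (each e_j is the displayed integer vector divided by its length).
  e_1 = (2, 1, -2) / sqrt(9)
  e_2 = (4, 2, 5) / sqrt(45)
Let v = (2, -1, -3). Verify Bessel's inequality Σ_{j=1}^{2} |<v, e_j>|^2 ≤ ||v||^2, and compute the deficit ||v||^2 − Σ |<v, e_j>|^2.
Σ |<v, e_j>|^2 = 54/5; ||v||^2 = 14; deficit = 16/5

Write each e_j = u_j / sqrt(<u_j, u_j>) where u_j is the displayed integer vector. Then <v, e_j> = <v, u_j> / sqrt(<u_j, u_j>), so |<v, e_j>|^2 = <v, u_j>^2 / <u_j, u_j>.
Coefficients: <v, e_1> = 9/sqrt(9), <v, e_2> = -9/sqrt(45).
Square and sum: Σ |<v, e_j>|^2 = 54/5.
Compute ||v||^2 = v·v = 14.
Deficit = 14 − 54/5 = 16/5 ≥ 0, confirming Bessel's inequality. (The deficit equals ||v − Σ <v,e_j> e_j||^2, the squared distance from v to span{e_j}.)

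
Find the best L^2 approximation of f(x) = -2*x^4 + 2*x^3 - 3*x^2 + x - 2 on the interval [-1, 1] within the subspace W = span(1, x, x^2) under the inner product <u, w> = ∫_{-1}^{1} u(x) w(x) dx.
g(x) = -33*x^2/7 + 11*x/5 - 64/35

The best approximation g ∈ W is the orthogonal projection of f onto W. Writing g = a_0 + a_1 x + a_2 x^2, the coefficients solve the normal equations G · a = b where
  G_{ij} = <φ_i, φ_j> and b_i = <f, φ_i>, with φ_0 = 1, φ_1 = x, φ_2 = x^2.
G =
  [2, 0, 2/3]
  [0, 2/3, 0]
  [2/3, 0, 2/5],
b = (-34/5, 22/15, -326/105).
Solving gives a_0 = -64/35, a_1 = 11/5, a_2 = -33/7, so
  g(x) = -33*x^2/7 + 11*x/5 - 64/35.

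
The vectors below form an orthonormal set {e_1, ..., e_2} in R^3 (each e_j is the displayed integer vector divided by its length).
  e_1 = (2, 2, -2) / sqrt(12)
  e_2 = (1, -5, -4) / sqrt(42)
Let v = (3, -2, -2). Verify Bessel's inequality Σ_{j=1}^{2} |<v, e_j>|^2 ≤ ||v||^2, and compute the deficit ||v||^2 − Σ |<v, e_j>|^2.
Σ |<v, e_j>|^2 = 27/2; ||v||^2 = 17; deficit = 7/2

Write each e_j = u_j / sqrt(<u_j, u_j>) where u_j is the displayed integer vector. Then <v, e_j> = <v, u_j> / sqrt(<u_j, u_j>), so |<v, e_j>|^2 = <v, u_j>^2 / <u_j, u_j>.
Coefficients: <v, e_1> = 6/sqrt(12), <v, e_2> = 21/sqrt(42).
Square and sum: Σ |<v, e_j>|^2 = 27/2.
Compute ||v||^2 = v·v = 17.
Deficit = 17 − 27/2 = 7/2 ≥ 0, confirming Bessel's inequality. (The deficit equals ||v − Σ <v,e_j> e_j||^2, the squared distance from v to span{e_j}.)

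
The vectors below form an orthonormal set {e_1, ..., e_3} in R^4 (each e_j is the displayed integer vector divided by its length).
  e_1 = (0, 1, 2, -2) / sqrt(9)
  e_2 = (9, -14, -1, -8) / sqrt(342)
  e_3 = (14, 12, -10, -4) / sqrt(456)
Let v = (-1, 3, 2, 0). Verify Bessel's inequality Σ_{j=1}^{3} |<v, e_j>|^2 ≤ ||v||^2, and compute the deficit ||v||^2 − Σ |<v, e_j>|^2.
Σ |<v, e_j>|^2 = 41/3; ||v||^2 = 14; deficit = 1/3

Write each e_j = u_j / sqrt(<u_j, u_j>) where u_j is the displayed integer vector. Then <v, e_j> = <v, u_j> / sqrt(<u_j, u_j>), so |<v, e_j>|^2 = <v, u_j>^2 / <u_j, u_j>.
Coefficients: <v, e_1> = 7/sqrt(9), <v, e_2> = -53/sqrt(342), <v, e_3> = 2/sqrt(456).
Square and sum: Σ |<v, e_j>|^2 = 41/3.
Compute ||v||^2 = v·v = 14.
Deficit = 14 − 41/3 = 1/3 ≥ 0, confirming Bessel's inequality. (The deficit equals ||v − Σ <v,e_j> e_j||^2, the squared distance from v to span{e_j}.)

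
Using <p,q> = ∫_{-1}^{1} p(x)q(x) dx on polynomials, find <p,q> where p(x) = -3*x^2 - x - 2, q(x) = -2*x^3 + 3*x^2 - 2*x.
<p,q> = -82/15

Expand the product: p(x)·q(x) = 6*x^5 - 7*x^4 + 7*x^3 - 4*x^2 + 4*x.
∫_{-1}^{1} of each monomial x^k gives [2/(k+1) if k even, 0 if k odd]. Integrating term-by-term (or equivalently evaluating the antiderivative F(x) = x^6 - 7*x^5/5 + 7*x^4/4 - 4*x^3/3 + 2*x^2 at the endpoints):
  F(1) − F(−1) = 121/60 − (449/60) = -82/15.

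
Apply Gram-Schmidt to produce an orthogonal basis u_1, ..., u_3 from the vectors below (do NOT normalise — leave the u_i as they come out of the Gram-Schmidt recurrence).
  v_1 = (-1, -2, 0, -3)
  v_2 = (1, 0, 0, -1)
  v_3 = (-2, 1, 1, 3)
Orthogonal basis:
  u_1 = (-1, -2, 0, -3)
  u_2 = (8/7, 2/7, 0, -4/7)
  u_3 = (-1/6, 1/3, 1, -1/6)

Apply the Gram-Schmidt recurrence
  u_1 = v_1
  u_i = v_i − Σ_{j<i} ((v_i · u_j) / (u_j · u_j)) · u_j.

Step by step this gives:
  u_1 = (-1, -2, 0, -3)
  u_2 = (8/7, 2/7, 0, -4/7)
  u_3 = (-1/6, 1/3, 1, -1/6)

Orthogonality check:
  u_2 · u_1 = 0 (should be 0)
  u_3 · u_1 = 0 (should be 0)
  u_3 · u_2 = 0 (should be 0)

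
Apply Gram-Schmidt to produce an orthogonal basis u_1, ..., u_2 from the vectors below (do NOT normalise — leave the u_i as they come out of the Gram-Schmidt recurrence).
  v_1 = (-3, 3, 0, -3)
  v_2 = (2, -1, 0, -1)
Orthogonal basis:
  u_1 = (-3, 3, 0, -3)
  u_2 = (4/3, -1/3, 0, -5/3)

Apply the Gram-Schmidt recurrence
  u_1 = v_1
  u_i = v_i − Σ_{j<i} ((v_i · u_j) / (u_j · u_j)) · u_j.

Step by step this gives:
  u_1 = (-3, 3, 0, -3)
  u_2 = (4/3, -1/3, 0, -5/3)

Orthogonality check:
  u_2 · u_1 = 0 (should be 0)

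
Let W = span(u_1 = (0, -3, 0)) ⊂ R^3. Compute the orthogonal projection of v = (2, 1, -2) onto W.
proj_W(v) = (0, 1, 0)

Set up U = [u_1 | ... | u_1] ∈ R^(3×1). The projector onto W = col(U) is P = U (U^T U)^(-1) U^T.
Compute U^T U =
  [9],
and U^T v = (-3).
Solve U^T U · c = U^T v for the coefficients: c = (-1/3). The projection is proj_W(v) = U c.
Check: (v - proj_W(v)) · u_1 = 0  (should be 0).
Result: proj_W(v) = (0, 1, 0).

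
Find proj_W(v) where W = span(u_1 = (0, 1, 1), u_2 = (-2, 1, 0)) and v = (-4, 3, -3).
proj_W(v) = (-44/9, 11/9, -11/9)

Set up U = [u_1 | ... | u_2] ∈ R^(3×2). The projector onto W = col(U) is P = U (U^T U)^(-1) U^T.
Compute U^T U =
  [2, 1]
  [1, 5],
and U^T v = (0, 11).
Solve U^T U · c = U^T v for the coefficients: c = (-11/9, 22/9). The projection is proj_W(v) = U c.
Check: (v - proj_W(v)) · u_1 = 0  (should be 0).
Check: (v - proj_W(v)) · u_2 = 0  (should be 0).
Result: proj_W(v) = (-44/9, 11/9, -11/9).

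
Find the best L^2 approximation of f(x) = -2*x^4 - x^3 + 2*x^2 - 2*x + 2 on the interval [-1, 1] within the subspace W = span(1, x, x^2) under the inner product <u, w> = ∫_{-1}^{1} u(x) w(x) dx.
g(x) = 2*x^2/7 - 13*x/5 + 76/35

The best approximation g ∈ W is the orthogonal projection of f onto W. Writing g = a_0 + a_1 x + a_2 x^2, the coefficients solve the normal equations G · a = b where
  G_{ij} = <φ_i, φ_j> and b_i = <f, φ_i>, with φ_0 = 1, φ_1 = x, φ_2 = x^2.
G =
  [2, 0, 2/3]
  [0, 2/3, 0]
  [2/3, 0, 2/5],
b = (68/15, -26/15, 164/105).
Solving gives a_0 = 76/35, a_1 = -13/5, a_2 = 2/7, so
  g(x) = 2*x^2/7 - 13*x/5 + 76/35.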